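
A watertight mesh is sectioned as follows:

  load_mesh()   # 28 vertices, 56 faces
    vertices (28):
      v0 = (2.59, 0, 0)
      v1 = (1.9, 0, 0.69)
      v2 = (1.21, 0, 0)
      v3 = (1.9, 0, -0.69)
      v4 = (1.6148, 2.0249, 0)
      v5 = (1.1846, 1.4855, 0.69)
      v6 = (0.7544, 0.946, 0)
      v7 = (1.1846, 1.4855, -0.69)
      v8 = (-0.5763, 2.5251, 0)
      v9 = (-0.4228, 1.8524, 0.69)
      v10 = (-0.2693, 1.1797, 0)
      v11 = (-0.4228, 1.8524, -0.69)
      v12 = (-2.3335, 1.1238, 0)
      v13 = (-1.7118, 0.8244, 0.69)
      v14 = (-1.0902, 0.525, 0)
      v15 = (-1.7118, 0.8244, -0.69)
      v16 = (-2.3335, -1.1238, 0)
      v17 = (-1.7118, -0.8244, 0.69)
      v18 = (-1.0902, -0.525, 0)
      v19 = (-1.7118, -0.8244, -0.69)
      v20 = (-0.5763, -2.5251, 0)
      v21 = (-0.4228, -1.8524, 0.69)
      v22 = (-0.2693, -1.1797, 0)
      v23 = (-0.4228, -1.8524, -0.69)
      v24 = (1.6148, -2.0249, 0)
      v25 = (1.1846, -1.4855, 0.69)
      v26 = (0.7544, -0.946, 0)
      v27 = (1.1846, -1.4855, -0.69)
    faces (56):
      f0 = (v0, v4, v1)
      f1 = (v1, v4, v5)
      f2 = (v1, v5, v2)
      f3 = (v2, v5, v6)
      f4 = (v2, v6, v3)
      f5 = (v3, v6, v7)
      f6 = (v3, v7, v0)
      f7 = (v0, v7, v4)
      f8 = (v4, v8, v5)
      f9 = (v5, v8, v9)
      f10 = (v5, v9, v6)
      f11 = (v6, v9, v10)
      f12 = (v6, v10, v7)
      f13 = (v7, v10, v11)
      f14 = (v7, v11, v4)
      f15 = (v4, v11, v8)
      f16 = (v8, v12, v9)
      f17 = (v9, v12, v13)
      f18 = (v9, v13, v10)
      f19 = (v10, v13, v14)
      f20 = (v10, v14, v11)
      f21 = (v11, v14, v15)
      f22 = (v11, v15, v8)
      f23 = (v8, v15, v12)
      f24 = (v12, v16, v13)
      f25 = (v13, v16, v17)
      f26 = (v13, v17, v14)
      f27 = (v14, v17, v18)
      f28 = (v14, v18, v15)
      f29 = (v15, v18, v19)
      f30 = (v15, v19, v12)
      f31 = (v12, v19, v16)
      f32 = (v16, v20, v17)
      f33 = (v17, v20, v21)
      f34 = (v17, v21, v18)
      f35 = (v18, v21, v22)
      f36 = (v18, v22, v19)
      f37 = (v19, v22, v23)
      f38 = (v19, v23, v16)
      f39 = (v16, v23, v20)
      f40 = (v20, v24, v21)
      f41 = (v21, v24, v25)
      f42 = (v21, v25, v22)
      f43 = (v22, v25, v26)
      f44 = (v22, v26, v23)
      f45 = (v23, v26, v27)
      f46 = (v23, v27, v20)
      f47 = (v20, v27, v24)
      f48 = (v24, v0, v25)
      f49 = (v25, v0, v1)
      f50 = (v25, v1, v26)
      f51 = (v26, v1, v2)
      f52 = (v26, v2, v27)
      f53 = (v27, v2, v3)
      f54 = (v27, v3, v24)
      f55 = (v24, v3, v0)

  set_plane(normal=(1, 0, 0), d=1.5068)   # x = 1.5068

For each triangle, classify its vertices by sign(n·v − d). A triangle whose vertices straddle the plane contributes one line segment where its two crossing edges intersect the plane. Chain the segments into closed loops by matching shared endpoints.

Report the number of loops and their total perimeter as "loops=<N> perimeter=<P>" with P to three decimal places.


Straddling triangles (18 of 56):
  (v1,v4,v5) [++-] → (1.5068, 1.88949, 0.173222)–(1.5068, 0.816464, 0.69)  len=1.1910
  (v1,v5,v2) [+--] → (1.5068, 0.816464, 0.69)–(1.5068, 0, 0.2968)  len=0.9062
  (v2,v6,v3) [--+] → (1.5068, 0.324692, -0.453174)–(1.5068, 0, -0.2968)  len=0.3604
  (v3,v6,v7) [+--] → (1.5068, 0.324692, -0.453174)–(1.5068, 0.816464, -0.69)  len=0.5458
  (v3,v7,v0) [+-+] → (1.5068, 0.816464, -0.69)–(1.5068, 1.14494, -0.531812)  len=0.3646
  (v0,v7,v4) [+-+] → (1.5068, 1.14494, -0.531812)–(1.5068, 1.88949, -0.173222)  len=0.8264
  (v4,v8,v5) [+--] → (1.5068, 2.04956, 0)–(1.5068, 1.88949, 0.173222)  len=0.2359
  (v7,v11,v4) [--+] → (1.5068, 2.01576, -0.0365724)–(1.5068, 1.88949, -0.173222)  len=0.1861
  (v4,v11,v8) [+--] → (1.5068, 2.01576, -0.0365724)–(1.5068, 2.04956, 0)  len=0.0498
  (v20,v24,v21) [-+-] → (1.5068, -2.04956, 0)–(1.5068, -2.01576, 0.0365724)  len=0.0498
  (v21,v24,v25) [-+-] → (1.5068, -2.01576, 0.0365724)–(1.5068, -1.88949, 0.173222)  len=0.1861
  (v20,v27,v24) [--+] → (1.5068, -1.88949, -0.173222)–(1.5068, -2.04956, 0)  len=0.2359
  (v24,v0,v25) [++-] → (1.5068, -1.14494, 0.531812)–(1.5068, -1.88949, 0.173222)  len=0.8264
  (v25,v0,v1) [-++] → (1.5068, -1.14494, 0.531812)–(1.5068, -0.816464, 0.69)  len=0.3646
  (v25,v1,v26) [-+-] → (1.5068, -0.816464, 0.69)–(1.5068, -0.324692, 0.453174)  len=0.5458
  (v26,v1,v2) [-+-] → (1.5068, -0.324692, 0.453174)–(1.5068, 0, 0.2968)  len=0.3604
  (v27,v2,v3) [--+] → (1.5068, 0, -0.2968)–(1.5068, -0.816464, -0.69)  len=0.9062
  (v27,v3,v24) [-++] → (1.5068, -0.816464, -0.69)–(1.5068, -1.88949, -0.173222)  len=1.1910

Chained into 1 loop(s):
  loop 1: 18 segments, perimeter = 9.3322
Total perimeter = 9.332

loops=1 perimeter=9.332


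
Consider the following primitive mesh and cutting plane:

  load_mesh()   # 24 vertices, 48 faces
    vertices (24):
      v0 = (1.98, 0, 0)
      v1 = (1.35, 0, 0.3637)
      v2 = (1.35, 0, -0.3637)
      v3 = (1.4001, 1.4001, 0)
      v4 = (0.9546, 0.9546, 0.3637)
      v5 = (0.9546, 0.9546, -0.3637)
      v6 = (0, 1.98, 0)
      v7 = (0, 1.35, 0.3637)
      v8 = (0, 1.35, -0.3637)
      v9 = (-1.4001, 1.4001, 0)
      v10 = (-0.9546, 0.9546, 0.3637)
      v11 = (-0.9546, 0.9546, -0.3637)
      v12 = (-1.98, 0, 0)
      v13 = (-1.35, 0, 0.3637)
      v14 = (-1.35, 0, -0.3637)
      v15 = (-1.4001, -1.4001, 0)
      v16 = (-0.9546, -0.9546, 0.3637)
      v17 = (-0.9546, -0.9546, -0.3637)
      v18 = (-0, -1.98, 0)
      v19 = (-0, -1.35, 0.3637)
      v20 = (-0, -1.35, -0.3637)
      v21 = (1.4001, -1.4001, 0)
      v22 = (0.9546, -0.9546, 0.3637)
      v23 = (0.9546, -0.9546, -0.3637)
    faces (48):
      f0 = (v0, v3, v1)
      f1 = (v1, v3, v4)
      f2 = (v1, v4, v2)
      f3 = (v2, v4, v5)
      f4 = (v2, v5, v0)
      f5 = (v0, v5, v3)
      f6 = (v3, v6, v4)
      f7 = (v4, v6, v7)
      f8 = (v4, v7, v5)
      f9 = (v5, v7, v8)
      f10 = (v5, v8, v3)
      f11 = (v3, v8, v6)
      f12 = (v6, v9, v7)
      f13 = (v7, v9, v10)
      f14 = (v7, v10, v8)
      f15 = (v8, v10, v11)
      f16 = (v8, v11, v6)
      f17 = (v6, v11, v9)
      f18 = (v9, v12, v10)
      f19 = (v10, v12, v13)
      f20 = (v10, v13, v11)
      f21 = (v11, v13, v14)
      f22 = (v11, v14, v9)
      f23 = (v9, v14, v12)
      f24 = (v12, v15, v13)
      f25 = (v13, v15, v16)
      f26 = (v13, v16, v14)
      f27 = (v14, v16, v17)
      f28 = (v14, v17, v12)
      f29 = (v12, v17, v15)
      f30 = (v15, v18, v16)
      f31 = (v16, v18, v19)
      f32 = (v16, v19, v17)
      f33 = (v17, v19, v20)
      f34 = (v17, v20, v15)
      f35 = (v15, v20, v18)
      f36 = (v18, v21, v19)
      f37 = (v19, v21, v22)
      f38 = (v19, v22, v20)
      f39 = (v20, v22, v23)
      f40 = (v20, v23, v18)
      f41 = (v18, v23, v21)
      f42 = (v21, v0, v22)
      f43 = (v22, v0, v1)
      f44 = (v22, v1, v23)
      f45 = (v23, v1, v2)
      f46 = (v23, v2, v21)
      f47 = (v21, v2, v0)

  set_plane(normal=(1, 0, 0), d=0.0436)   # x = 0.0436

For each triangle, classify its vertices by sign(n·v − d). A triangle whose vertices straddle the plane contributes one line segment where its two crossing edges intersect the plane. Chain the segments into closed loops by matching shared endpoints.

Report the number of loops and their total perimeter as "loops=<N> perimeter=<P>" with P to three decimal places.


loops=2 perimeter=4.365

Straddling triangles (12 of 48):
  (v3,v6,v4) [+-+] → (0.0436, 1.96194, 0)–(0.0436, 1.93317, 0.0166115)  len=0.0332
  (v4,v6,v7) [+--] → (0.0436, 1.93317, 0.0166115)–(0.0436, 1.33194, 0.3637)  len=0.6942
  (v4,v7,v5) [+-+] → (0.0436, 1.33194, 0.3637)–(0.0436, 1.33194, 0.330477)  len=0.0332
  (v5,v7,v8) [+--] → (0.0436, 1.33194, 0.330477)–(0.0436, 1.33194, -0.3637)  len=0.6942
  (v5,v8,v3) [+-+] → (0.0436, 1.33194, -0.3637)–(0.0436, 1.35156, -0.352374)  len=0.0227
  (v3,v8,v6) [+--] → (0.0436, 1.35156, -0.352374)–(0.0436, 1.96194, 0)  len=0.7048
  (v18,v21,v19) [-+-] → (0.0436, -1.96194, 0)–(0.0436, -1.35156, 0.352374)  len=0.7048
  (v19,v21,v22) [-++] → (0.0436, -1.35156, 0.352374)–(0.0436, -1.33194, 0.3637)  len=0.0227
  (v19,v22,v20) [-+-] → (0.0436, -1.33194, 0.3637)–(0.0436, -1.33194, -0.330477)  len=0.6942
  (v20,v22,v23) [-++] → (0.0436, -1.33194, -0.330477)–(0.0436, -1.33194, -0.3637)  len=0.0332
  (v20,v23,v18) [-+-] → (0.0436, -1.33194, -0.3637)–(0.0436, -1.93317, -0.0166115)  len=0.6942
  (v18,v23,v21) [-++] → (0.0436, -1.93317, -0.0166115)–(0.0436, -1.96194, 0)  len=0.0332

Chained into 2 loop(s):
  loop 1: 6 segments, perimeter = 2.1823
  loop 2: 6 segments, perimeter = 2.1823
Total perimeter = 4.365


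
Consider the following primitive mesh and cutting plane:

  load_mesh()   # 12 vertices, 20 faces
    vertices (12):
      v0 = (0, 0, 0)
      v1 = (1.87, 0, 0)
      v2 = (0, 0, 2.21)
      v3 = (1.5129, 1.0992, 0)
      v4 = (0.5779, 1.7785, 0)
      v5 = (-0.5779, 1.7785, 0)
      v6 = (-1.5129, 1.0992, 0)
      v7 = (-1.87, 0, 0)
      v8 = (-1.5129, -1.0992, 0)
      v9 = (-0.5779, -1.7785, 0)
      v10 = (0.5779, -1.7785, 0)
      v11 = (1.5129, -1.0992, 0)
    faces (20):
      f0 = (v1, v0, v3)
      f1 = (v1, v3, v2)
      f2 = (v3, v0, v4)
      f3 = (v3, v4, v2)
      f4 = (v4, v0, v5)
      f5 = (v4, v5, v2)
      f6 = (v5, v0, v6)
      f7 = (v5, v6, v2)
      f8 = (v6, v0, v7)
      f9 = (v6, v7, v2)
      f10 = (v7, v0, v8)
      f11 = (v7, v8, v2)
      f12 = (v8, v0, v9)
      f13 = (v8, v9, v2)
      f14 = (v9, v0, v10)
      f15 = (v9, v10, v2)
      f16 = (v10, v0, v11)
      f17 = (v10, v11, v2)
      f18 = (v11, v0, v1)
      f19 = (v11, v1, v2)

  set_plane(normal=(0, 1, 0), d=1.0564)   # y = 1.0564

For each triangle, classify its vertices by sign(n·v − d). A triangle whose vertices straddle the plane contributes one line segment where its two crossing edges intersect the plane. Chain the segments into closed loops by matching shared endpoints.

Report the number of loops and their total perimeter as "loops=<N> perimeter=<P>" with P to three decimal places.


loops=1 perimeter=6.716

Straddling triangles (10 of 20):
  (v1,v0,v3) [--+] → (1.45399, 1.0564, 0)–(1.5268, 1.0564, 0)  len=0.0728
  (v1,v3,v2) [-+-] → (1.5268, 1.0564, 0)–(1.45399, 1.0564, 0.0860517)  len=0.1127
  (v3,v0,v4) [+-+] → (1.45399, 1.0564, 0)–(0.343263, 1.0564, 0)  len=1.1107
  (v3,v4,v2) [++-] → (0.343263, 1.0564, 0.897296)–(1.45399, 1.0564, 0.0860517)  len=1.3754
  (v4,v0,v5) [+-+] → (0.343263, 1.0564, 0)–(-0.343263, 1.0564, 0)  len=0.6865
  (v4,v5,v2) [++-] → (-0.343263, 1.0564, 0.897296)–(0.343263, 1.0564, 0.897296)  len=0.6865
  (v5,v0,v6) [+-+] → (-0.343263, 1.0564, 0)–(-1.45399, 1.0564, 0)  len=1.1107
  (v5,v6,v2) [++-] → (-1.45399, 1.0564, 0.0860517)–(-0.343263, 1.0564, 0.897296)  len=1.3754
  (v6,v0,v7) [+--] → (-1.45399, 1.0564, 0)–(-1.5268, 1.0564, 0)  len=0.0728
  (v6,v7,v2) [+--] → (-1.5268, 1.0564, 0)–(-1.45399, 1.0564, 0.0860517)  len=0.1127

Chained into 1 loop(s):
  loop 1: 10 segments, perimeter = 6.7165
Total perimeter = 6.716


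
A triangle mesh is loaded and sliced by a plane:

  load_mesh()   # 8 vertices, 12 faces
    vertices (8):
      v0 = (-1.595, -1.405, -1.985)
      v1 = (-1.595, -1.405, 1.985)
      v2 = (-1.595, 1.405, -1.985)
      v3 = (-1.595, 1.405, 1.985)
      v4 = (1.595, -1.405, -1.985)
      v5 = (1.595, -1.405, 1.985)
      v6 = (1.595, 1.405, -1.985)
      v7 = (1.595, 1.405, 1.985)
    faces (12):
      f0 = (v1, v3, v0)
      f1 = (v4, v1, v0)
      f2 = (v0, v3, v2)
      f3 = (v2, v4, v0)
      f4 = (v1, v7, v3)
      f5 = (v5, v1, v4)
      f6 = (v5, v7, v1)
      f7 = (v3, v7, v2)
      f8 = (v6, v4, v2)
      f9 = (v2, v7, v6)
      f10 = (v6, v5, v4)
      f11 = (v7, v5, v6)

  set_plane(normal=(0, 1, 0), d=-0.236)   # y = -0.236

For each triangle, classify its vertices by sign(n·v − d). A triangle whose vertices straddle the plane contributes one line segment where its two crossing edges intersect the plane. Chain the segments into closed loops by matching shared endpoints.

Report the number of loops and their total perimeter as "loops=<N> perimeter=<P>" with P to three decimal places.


loops=1 perimeter=14.320

Straddling triangles (8 of 12):
  (v1,v3,v0) [-+-] → (-1.595, -0.236, 1.985)–(-1.595, -0.236, -0.333423)  len=2.3184
  (v0,v3,v2) [-++] → (-1.595, -0.236, -0.333423)–(-1.595, -0.236, -1.985)  len=1.6516
  (v2,v4,v0) [+--] → (0.267915, -0.236, -1.985)–(-1.595, -0.236, -1.985)  len=1.8629
  (v1,v7,v3) [-++] → (-0.267915, -0.236, 1.985)–(-1.595, -0.236, 1.985)  len=1.3271
  (v5,v7,v1) [-+-] → (1.595, -0.236, 1.985)–(-0.267915, -0.236, 1.985)  len=1.8629
  (v6,v4,v2) [+-+] → (1.595, -0.236, -1.985)–(0.267915, -0.236, -1.985)  len=1.3271
  (v6,v5,v4) [+--] → (1.595, -0.236, 0.333423)–(1.595, -0.236, -1.985)  len=2.3184
  (v7,v5,v6) [+-+] → (1.595, -0.236, 1.985)–(1.595, -0.236, 0.333423)  len=1.6516

Chained into 1 loop(s):
  loop 1: 8 segments, perimeter = 14.3200
Total perimeter = 14.320


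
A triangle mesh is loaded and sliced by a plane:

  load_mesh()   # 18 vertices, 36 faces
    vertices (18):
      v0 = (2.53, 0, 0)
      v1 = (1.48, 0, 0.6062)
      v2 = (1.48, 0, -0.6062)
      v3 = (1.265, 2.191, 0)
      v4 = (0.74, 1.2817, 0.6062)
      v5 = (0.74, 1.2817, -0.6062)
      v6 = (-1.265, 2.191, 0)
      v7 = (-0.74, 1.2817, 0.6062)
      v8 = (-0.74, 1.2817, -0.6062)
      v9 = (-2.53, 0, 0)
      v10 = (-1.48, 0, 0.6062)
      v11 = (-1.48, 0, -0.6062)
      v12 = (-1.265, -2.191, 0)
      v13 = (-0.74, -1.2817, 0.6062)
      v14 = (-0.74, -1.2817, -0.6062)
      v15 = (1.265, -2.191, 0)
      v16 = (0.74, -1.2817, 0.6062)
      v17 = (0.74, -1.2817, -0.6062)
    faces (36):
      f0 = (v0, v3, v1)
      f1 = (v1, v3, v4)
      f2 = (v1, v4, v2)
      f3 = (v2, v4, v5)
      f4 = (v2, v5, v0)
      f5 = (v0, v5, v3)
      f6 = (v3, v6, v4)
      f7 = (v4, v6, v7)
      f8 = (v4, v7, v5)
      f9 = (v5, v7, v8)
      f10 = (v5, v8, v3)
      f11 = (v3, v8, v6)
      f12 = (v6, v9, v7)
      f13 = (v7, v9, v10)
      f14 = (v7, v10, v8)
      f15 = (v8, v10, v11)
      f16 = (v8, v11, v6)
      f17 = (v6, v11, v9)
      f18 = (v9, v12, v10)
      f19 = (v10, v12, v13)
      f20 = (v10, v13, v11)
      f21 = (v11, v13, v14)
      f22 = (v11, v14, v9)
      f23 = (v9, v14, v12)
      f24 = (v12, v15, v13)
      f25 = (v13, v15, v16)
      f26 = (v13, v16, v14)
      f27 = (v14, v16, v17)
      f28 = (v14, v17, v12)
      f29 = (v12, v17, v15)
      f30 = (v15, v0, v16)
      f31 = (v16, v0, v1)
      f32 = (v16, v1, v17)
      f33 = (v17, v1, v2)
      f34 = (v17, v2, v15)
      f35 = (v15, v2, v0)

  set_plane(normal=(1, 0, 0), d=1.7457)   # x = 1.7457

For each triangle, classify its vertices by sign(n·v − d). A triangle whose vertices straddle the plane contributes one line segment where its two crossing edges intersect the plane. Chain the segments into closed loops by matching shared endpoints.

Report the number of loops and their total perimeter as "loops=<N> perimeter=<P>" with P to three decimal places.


Straddling triangles (6 of 36):
  (v0,v3,v1) [+--] → (1.7457, 1.35842, 0)–(1.7457, 0, 0.452803)  len=1.4319
  (v2,v5,v0) [--+] → (1.7457, 0.561585, -0.26561)–(1.7457, 0, -0.452803)  len=0.5920
  (v0,v5,v3) [+--] → (1.7457, 0.561585, -0.26561)–(1.7457, 1.35842, 0)  len=0.8399
  (v15,v0,v16) [-+-] → (1.7457, -1.35842, 0)–(1.7457, -0.561585, 0.26561)  len=0.8399
  (v16,v0,v1) [-+-] → (1.7457, -0.561585, 0.26561)–(1.7457, 0, 0.452803)  len=0.5920
  (v15,v2,v0) [--+] → (1.7457, 0, -0.452803)–(1.7457, -1.35842, 0)  len=1.4319

Chained into 1 loop(s):
  loop 1: 6 segments, perimeter = 5.7276
Total perimeter = 5.728

loops=1 perimeter=5.728


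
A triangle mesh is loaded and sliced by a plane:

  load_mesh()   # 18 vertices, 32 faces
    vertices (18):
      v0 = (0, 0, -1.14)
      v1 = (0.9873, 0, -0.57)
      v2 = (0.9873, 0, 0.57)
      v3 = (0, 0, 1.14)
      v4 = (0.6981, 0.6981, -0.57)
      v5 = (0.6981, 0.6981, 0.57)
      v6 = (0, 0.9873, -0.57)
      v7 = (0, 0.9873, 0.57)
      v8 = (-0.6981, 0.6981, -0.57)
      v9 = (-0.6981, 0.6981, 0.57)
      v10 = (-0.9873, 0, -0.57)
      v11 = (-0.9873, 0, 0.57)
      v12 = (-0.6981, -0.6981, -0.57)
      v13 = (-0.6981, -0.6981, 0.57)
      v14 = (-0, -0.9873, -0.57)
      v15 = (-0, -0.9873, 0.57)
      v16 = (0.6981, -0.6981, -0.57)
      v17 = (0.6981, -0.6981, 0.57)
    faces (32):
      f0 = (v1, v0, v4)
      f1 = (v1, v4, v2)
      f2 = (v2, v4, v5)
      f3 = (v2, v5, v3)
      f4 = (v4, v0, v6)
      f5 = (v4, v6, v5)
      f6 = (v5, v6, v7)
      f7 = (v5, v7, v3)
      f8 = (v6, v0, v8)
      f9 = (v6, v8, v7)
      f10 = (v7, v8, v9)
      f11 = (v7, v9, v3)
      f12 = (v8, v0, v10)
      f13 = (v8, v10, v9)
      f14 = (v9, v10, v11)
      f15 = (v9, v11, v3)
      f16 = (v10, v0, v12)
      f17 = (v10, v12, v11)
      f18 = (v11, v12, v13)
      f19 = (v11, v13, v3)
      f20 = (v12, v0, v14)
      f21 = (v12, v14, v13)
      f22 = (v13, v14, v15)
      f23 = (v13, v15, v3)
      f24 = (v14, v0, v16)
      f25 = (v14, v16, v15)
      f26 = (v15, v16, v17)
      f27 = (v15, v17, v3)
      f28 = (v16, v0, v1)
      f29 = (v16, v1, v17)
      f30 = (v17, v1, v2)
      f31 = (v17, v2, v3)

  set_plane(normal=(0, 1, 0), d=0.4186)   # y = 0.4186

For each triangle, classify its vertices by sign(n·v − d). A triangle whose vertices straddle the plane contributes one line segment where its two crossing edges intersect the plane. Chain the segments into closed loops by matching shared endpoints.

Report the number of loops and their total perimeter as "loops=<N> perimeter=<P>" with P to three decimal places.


loops=1 perimeter=5.827

Straddling triangles (12 of 32):
  (v1,v0,v4) [--+] → (0.4186, 0.4186, -0.798212)–(0.813888, 0.4186, -0.57)  len=0.4564
  (v1,v4,v2) [-+-] → (0.813888, 0.4186, -0.57)–(0.813888, 0.4186, -0.113575)  len=0.4564
  (v2,v4,v5) [-++] → (0.813888, 0.4186, -0.113575)–(0.813888, 0.4186, 0.57)  len=0.6836
  (v2,v5,v3) [-+-] → (0.813888, 0.4186, 0.57)–(0.4186, 0.4186, 0.798212)  len=0.4564
  (v4,v0,v6) [+-+] → (0.4186, 0.4186, -0.798212)–(0, 0.4186, -0.898329)  len=0.4304
  (v5,v7,v3) [++-] → (0, 0.4186, 0.898329)–(0.4186, 0.4186, 0.798212)  len=0.4304
  (v6,v0,v8) [+-+] → (0, 0.4186, -0.898329)–(-0.4186, 0.4186, -0.798212)  len=0.4304
  (v7,v9,v3) [++-] → (-0.4186, 0.4186, 0.798212)–(0, 0.4186, 0.898329)  len=0.4304
  (v8,v0,v10) [+--] → (-0.4186, 0.4186, -0.798212)–(-0.813888, 0.4186, -0.57)  len=0.4564
  (v8,v10,v9) [+-+] → (-0.813888, 0.4186, -0.57)–(-0.813888, 0.4186, 0.113575)  len=0.6836
  (v9,v10,v11) [+--] → (-0.813888, 0.4186, 0.113575)–(-0.813888, 0.4186, 0.57)  len=0.4564
  (v9,v11,v3) [+--] → (-0.813888, 0.4186, 0.57)–(-0.4186, 0.4186, 0.798212)  len=0.4564

Chained into 1 loop(s):
  loop 1: 12 segments, perimeter = 5.8274
Total perimeter = 5.827


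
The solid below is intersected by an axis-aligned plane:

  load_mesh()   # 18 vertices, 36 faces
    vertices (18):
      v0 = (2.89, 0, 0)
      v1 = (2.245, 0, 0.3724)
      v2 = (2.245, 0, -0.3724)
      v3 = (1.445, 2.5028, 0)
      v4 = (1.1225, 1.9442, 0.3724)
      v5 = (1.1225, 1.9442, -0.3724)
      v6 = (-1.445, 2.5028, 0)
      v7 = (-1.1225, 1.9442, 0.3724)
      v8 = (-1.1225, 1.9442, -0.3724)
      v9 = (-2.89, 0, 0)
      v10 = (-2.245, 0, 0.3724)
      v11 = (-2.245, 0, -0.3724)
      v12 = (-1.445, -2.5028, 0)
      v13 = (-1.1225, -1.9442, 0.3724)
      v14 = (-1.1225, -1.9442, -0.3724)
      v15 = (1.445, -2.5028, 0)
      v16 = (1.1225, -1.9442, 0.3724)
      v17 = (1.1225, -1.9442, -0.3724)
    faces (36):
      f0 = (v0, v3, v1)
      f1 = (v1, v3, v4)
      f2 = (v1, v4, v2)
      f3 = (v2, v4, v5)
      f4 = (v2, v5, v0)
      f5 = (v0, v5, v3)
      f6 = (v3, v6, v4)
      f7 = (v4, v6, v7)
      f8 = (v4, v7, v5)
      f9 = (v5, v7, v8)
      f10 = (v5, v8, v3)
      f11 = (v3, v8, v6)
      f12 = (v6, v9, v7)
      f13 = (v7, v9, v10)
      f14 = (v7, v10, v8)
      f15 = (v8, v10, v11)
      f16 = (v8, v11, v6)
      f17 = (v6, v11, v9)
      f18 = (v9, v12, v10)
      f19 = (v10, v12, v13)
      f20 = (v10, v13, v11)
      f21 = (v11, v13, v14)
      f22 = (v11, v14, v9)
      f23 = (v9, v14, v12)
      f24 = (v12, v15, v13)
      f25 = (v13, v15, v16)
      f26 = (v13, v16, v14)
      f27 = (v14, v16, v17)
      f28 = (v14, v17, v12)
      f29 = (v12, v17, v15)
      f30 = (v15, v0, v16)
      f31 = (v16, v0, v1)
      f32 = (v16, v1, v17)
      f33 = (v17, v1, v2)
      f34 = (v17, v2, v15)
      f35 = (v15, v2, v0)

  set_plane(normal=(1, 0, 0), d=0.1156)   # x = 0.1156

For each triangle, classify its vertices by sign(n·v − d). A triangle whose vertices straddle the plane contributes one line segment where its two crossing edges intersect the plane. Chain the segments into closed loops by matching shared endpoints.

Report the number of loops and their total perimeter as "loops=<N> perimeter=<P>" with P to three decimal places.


Straddling triangles (12 of 36):
  (v3,v6,v4) [+-+] → (0.1156, 2.5028, 0)–(0.1156, 2.16327, 0.226355)  len=0.4081
  (v4,v6,v7) [+--] → (0.1156, 2.16327, 0.226355)–(0.1156, 1.9442, 0.3724)  len=0.2633
  (v4,v7,v5) [+-+] → (0.1156, 1.9442, 0.3724)–(0.1156, 1.9442, -0.0383514)  len=0.4108
  (v5,v7,v8) [+--] → (0.1156, 1.9442, -0.0383514)–(0.1156, 1.9442, -0.3724)  len=0.3340
  (v5,v8,v3) [+-+] → (0.1156, 1.9442, -0.3724)–(0.1156, 2.21357, -0.192821)  len=0.3237
  (v3,v8,v6) [+--] → (0.1156, 2.21357, -0.192821)–(0.1156, 2.5028, 0)  len=0.3476
  (v12,v15,v13) [-+-] → (0.1156, -2.5028, 0)–(0.1156, -2.21357, 0.192821)  len=0.3476
  (v13,v15,v16) [-++] → (0.1156, -2.21357, 0.192821)–(0.1156, -1.9442, 0.3724)  len=0.3237
  (v13,v16,v14) [-+-] → (0.1156, -1.9442, 0.3724)–(0.1156, -1.9442, 0.0383514)  len=0.3340
  (v14,v16,v17) [-++] → (0.1156, -1.9442, 0.0383514)–(0.1156, -1.9442, -0.3724)  len=0.4108
  (v14,v17,v12) [-+-] → (0.1156, -1.9442, -0.3724)–(0.1156, -2.16327, -0.226355)  len=0.2633
  (v12,v17,v15) [-++] → (0.1156, -2.16327, -0.226355)–(0.1156, -2.5028, 0)  len=0.4081

Chained into 2 loop(s):
  loop 1: 6 segments, perimeter = 2.0875
  loop 2: 6 segments, perimeter = 2.0875
Total perimeter = 4.175

loops=2 perimeter=4.175


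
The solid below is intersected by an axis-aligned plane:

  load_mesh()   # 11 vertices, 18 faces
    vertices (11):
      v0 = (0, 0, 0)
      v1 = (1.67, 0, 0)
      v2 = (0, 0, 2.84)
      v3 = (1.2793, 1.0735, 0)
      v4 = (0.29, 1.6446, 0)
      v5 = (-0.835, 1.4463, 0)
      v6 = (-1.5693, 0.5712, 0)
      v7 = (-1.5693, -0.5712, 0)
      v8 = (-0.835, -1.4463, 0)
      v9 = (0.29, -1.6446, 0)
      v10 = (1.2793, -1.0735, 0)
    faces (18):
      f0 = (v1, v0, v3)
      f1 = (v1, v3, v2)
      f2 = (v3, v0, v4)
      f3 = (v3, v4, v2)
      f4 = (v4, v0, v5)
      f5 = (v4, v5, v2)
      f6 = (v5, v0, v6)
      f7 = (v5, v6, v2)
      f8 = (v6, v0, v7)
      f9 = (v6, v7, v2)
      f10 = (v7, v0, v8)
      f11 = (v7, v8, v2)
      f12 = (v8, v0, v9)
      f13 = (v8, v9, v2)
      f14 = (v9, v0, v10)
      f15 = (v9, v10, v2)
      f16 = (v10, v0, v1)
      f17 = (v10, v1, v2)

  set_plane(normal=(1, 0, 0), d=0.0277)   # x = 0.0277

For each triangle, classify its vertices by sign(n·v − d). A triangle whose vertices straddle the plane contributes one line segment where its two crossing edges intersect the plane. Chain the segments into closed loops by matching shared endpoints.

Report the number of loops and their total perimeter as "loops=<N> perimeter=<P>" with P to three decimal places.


loops=1 perimeter=9.640

Straddling triangles (12 of 18):
  (v1,v0,v3) [+-+] → (0.0277, 0, 0)–(0.0277, 0.0232439, 0)  len=0.0232
  (v1,v3,v2) [++-] → (0.0277, 0.0232439, 2.77851)–(0.0277, 0, 2.79289)  len=0.0273
  (v3,v0,v4) [+-+] → (0.0277, 0.0232439, 0)–(0.0277, 0.157088, 0)  len=0.1338
  (v3,v4,v2) [++-] → (0.0277, 0.157088, 2.56873)–(0.0277, 0.0232439, 2.77851)  len=0.2488
  (v4,v0,v5) [+--] → (0.0277, 0.157088, 0)–(0.0277, 1.59837, 0)  len=1.4413
  (v4,v5,v2) [+--] → (0.0277, 1.59837, 0)–(0.0277, 0.157088, 2.56873)  len=2.9454
  (v8,v0,v9) [--+] → (0.0277, -0.157088, 0)–(0.0277, -1.59837, 0)  len=1.4413
  (v8,v9,v2) [-+-] → (0.0277, -1.59837, 0)–(0.0277, -0.157088, 2.56873)  len=2.9454
  (v9,v0,v10) [+-+] → (0.0277, -0.157088, 0)–(0.0277, -0.0232439, 0)  len=0.1338
  (v9,v10,v2) [++-] → (0.0277, -0.0232439, 2.77851)–(0.0277, -0.157088, 2.56873)  len=0.2488
  (v10,v0,v1) [+-+] → (0.0277, -0.0232439, 0)–(0.0277, 0, 0)  len=0.0232
  (v10,v1,v2) [++-] → (0.0277, 0, 2.79289)–(0.0277, -0.0232439, 2.77851)  len=0.0273

Chained into 1 loop(s):
  loop 1: 12 segments, perimeter = 9.6400
Total perimeter = 9.640


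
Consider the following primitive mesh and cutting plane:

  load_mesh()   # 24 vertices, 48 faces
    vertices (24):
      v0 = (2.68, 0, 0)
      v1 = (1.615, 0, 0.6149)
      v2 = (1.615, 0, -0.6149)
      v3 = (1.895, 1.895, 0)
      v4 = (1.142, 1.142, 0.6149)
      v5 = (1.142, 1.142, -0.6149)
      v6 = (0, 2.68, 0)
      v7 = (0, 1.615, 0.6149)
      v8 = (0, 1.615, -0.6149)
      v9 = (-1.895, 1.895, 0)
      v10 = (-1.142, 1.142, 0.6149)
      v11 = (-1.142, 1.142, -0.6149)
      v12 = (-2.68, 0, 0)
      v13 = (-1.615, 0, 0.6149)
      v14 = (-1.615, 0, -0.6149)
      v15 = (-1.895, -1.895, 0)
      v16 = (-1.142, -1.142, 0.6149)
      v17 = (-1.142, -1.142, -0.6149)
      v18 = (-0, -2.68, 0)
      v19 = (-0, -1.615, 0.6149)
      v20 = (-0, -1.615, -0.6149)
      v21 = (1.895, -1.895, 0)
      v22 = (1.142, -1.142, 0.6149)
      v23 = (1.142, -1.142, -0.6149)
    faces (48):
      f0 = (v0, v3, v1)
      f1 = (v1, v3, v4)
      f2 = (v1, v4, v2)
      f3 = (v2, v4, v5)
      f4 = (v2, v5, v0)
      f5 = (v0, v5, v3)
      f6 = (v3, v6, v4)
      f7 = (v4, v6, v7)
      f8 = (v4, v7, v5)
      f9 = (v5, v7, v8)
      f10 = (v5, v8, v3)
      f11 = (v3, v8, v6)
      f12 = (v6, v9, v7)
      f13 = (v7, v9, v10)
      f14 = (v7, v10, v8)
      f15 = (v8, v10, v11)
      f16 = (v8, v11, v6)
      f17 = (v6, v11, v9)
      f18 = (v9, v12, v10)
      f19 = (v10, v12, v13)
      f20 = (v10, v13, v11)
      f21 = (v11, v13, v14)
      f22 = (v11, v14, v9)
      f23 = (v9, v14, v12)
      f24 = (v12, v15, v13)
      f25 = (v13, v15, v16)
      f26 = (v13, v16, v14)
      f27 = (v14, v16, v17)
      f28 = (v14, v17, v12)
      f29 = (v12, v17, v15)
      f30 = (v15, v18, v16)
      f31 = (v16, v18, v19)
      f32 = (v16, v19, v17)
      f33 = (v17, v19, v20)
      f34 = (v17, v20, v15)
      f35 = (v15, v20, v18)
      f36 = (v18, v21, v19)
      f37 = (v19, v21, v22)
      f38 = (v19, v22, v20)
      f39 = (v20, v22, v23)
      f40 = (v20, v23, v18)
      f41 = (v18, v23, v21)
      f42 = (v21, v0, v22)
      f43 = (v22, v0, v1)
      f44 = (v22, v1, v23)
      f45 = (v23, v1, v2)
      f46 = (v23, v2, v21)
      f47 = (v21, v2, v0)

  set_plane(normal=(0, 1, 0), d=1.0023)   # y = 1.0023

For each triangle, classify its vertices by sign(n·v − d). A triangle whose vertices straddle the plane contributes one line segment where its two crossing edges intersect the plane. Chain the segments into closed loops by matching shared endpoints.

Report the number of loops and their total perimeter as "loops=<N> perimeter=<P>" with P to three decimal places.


loops=2 perimeter=7.378

Straddling triangles (12 of 48):
  (v0,v3,v1) [-+-] → (2.2648, 1.0023, 0)–(1.7631, 1.0023, 0.289668)  len=0.5793
  (v1,v3,v4) [-++] → (1.7631, 1.0023, 0.289668)–(1.19986, 1.0023, 0.6149)  len=0.6504
  (v1,v4,v2) [-+-] → (1.19986, 1.0023, 0.6149)–(1.19986, 1.0023, 0.464459)  len=0.1504
  (v2,v4,v5) [-++] → (1.19986, 1.0023, 0.464459)–(1.19986, 1.0023, -0.6149)  len=1.0794
  (v2,v5,v0) [-+-] → (1.19986, 1.0023, -0.6149)–(1.33014, 1.0023, -0.53968)  len=0.1504
  (v0,v5,v3) [-++] → (1.33014, 1.0023, -0.53968)–(2.2648, 1.0023, 0)  len=1.0793
  (v9,v12,v10) [+-+] → (-2.2648, 1.0023, 0)–(-1.33014, 1.0023, 0.53968)  len=1.0793
  (v10,v12,v13) [+--] → (-1.33014, 1.0023, 0.53968)–(-1.19986, 1.0023, 0.6149)  len=0.1504
  (v10,v13,v11) [+-+] → (-1.19986, 1.0023, 0.6149)–(-1.19986, 1.0023, -0.464459)  len=1.0794
  (v11,v13,v14) [+--] → (-1.19986, 1.0023, -0.464459)–(-1.19986, 1.0023, -0.6149)  len=0.1504
  (v11,v14,v9) [+-+] → (-1.19986, 1.0023, -0.6149)–(-1.7631, 1.0023, -0.289668)  len=0.6504
  (v9,v14,v12) [+--] → (-1.7631, 1.0023, -0.289668)–(-2.2648, 1.0023, 0)  len=0.5793

Chained into 2 loop(s):
  loop 1: 6 segments, perimeter = 3.6892
  loop 2: 6 segments, perimeter = 3.6892
Total perimeter = 7.378


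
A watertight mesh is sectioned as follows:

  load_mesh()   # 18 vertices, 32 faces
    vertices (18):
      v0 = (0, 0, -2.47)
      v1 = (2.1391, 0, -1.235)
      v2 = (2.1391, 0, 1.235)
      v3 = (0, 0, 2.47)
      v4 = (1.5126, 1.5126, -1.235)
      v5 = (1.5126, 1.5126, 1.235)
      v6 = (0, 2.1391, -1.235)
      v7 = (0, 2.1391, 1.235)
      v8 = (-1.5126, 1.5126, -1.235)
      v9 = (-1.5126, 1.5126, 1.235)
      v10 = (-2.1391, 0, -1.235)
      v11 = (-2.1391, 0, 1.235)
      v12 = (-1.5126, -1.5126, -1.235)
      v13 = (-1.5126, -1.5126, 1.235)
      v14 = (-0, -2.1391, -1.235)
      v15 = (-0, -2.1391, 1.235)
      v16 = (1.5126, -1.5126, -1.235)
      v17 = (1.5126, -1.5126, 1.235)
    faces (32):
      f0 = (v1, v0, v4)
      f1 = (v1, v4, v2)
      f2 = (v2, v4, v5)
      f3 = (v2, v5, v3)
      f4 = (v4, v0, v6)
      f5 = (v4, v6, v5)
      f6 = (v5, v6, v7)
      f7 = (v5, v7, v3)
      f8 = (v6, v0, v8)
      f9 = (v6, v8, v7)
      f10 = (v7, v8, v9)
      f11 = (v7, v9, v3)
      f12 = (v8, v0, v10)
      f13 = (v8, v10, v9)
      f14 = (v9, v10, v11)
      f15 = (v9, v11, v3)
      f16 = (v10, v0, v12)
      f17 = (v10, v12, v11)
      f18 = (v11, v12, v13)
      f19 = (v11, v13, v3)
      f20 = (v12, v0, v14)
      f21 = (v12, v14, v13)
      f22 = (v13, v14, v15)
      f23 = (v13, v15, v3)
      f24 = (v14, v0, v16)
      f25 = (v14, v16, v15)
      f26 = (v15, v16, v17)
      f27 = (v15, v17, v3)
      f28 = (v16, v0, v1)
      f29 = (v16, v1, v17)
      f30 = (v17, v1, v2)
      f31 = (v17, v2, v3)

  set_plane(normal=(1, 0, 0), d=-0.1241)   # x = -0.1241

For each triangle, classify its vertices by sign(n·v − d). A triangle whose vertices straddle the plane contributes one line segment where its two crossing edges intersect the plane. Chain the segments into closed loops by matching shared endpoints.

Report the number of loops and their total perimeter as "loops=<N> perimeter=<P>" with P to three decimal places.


loops=1 perimeter=14.520

Straddling triangles (12 of 32):
  (v6,v0,v8) [++-] → (-0.1241, 0.1241, -2.36868)–(-0.1241, 2.0877, -1.235)  len=2.2674
  (v6,v8,v7) [+-+] → (-0.1241, 2.0877, -1.235)–(-0.1241, 2.0877, 1.03235)  len=2.2674
  (v7,v8,v9) [+--] → (-0.1241, 2.0877, 1.03235)–(-0.1241, 2.0877, 1.235)  len=0.2026
  (v7,v9,v3) [+-+] → (-0.1241, 2.0877, 1.235)–(-0.1241, 0.1241, 2.36868)  len=2.2674
  (v8,v0,v10) [-+-] → (-0.1241, 0.1241, -2.36868)–(-0.1241, 0, -2.39835)  len=0.1276
  (v9,v11,v3) [--+] → (-0.1241, 0, 2.39835)–(-0.1241, 0.1241, 2.36868)  len=0.1276
  (v10,v0,v12) [-+-] → (-0.1241, 0, -2.39835)–(-0.1241, -0.1241, -2.36868)  len=0.1276
  (v11,v13,v3) [--+] → (-0.1241, -0.1241, 2.36868)–(-0.1241, 0, 2.39835)  len=0.1276
  (v12,v0,v14) [-++] → (-0.1241, -0.1241, -2.36868)–(-0.1241, -2.0877, -1.235)  len=2.2674
  (v12,v14,v13) [-+-] → (-0.1241, -2.0877, -1.235)–(-0.1241, -2.0877, -1.03235)  len=0.2026
  (v13,v14,v15) [-++] → (-0.1241, -2.0877, -1.03235)–(-0.1241, -2.0877, 1.235)  len=2.2674
  (v13,v15,v3) [-++] → (-0.1241, -2.0877, 1.235)–(-0.1241, -0.1241, 2.36868)  len=2.2674

Chained into 1 loop(s):
  loop 1: 12 segments, perimeter = 14.5199
Total perimeter = 14.520


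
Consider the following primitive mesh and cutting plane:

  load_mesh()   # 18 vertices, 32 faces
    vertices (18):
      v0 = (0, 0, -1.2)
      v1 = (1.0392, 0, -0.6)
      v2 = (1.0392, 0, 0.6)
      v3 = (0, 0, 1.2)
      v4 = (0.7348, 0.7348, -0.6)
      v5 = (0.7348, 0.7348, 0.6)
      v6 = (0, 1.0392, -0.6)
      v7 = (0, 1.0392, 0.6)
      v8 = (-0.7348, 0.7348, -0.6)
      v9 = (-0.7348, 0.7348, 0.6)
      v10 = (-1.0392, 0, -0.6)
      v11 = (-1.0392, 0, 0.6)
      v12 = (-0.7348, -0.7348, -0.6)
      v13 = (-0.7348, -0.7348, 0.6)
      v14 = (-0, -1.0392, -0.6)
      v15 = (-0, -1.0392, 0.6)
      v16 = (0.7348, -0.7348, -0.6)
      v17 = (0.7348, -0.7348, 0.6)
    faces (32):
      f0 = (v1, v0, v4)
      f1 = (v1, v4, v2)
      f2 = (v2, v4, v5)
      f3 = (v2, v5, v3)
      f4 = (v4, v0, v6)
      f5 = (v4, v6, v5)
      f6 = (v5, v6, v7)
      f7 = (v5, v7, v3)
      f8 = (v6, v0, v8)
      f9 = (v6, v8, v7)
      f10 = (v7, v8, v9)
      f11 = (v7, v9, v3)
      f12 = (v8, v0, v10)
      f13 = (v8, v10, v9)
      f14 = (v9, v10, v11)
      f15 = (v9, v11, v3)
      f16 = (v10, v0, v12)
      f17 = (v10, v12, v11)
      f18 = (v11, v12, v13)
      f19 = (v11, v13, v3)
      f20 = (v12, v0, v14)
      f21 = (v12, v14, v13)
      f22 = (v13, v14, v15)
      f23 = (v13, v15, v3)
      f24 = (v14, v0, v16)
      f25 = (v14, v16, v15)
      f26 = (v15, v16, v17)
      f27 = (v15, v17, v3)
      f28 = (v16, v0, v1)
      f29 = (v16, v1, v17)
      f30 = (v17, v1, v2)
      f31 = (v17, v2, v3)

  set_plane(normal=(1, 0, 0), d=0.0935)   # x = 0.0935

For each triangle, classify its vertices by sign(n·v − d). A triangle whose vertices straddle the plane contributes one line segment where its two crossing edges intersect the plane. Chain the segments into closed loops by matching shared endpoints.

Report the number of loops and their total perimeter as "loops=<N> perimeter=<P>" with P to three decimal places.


Straddling triangles (12 of 32):
  (v1,v0,v4) [+-+] → (0.0935, 0, -1.14602)–(0.0935, 0.0935, -1.12365)  len=0.0961
  (v2,v5,v3) [++-] → (0.0935, 0.0935, 1.12365)–(0.0935, 0, 1.14602)  len=0.0961
  (v4,v0,v6) [+--] → (0.0935, 0.0935, -1.12365)–(0.0935, 1.00047, -0.6)  len=1.0473
  (v4,v6,v5) [+-+] → (0.0935, 1.00047, -0.6)–(0.0935, 1.00047, -0.447305)  len=0.1527
  (v5,v6,v7) [+--] → (0.0935, 1.00047, -0.447305)–(0.0935, 1.00047, 0.6)  len=1.0473
  (v5,v7,v3) [+--] → (0.0935, 1.00047, 0.6)–(0.0935, 0.0935, 1.12365)  len=1.0473
  (v14,v0,v16) [--+] → (0.0935, -0.0935, -1.12365)–(0.0935, -1.00047, -0.6)  len=1.0473
  (v14,v16,v15) [-+-] → (0.0935, -1.00047, -0.6)–(0.0935, -1.00047, 0.447305)  len=1.0473
  (v15,v16,v17) [-++] → (0.0935, -1.00047, 0.447305)–(0.0935, -1.00047, 0.6)  len=0.1527
  (v15,v17,v3) [-+-] → (0.0935, -1.00047, 0.6)–(0.0935, -0.0935, 1.12365)  len=1.0473
  (v16,v0,v1) [+-+] → (0.0935, -0.0935, -1.12365)–(0.0935, 0, -1.14602)  len=0.0961
  (v17,v2,v3) [++-] → (0.0935, 0, 1.14602)–(0.0935, -0.0935, 1.12365)  len=0.0961

Chained into 1 loop(s):
  loop 1: 12 segments, perimeter = 6.9737
Total perimeter = 6.974

loops=1 perimeter=6.974


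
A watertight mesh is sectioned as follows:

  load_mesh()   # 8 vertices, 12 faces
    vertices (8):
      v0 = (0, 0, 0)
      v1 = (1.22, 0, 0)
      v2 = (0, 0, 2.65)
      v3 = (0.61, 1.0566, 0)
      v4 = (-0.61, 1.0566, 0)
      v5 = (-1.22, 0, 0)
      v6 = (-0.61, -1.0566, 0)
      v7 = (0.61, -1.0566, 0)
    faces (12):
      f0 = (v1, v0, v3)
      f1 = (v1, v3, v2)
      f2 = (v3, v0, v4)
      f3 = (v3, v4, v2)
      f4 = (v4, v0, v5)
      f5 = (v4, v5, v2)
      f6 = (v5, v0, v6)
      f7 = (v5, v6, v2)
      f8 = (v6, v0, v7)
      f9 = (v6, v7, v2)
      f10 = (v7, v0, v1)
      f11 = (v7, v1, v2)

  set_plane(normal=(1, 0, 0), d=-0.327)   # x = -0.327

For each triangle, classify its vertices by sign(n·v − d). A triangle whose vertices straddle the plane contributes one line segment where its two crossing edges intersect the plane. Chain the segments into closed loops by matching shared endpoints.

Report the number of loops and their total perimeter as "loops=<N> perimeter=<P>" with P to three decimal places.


Straddling triangles (8 of 12):
  (v3,v0,v4) [++-] → (-0.327, 0.566407, 0)–(-0.327, 1.0566, 0)  len=0.4902
  (v3,v4,v2) [+-+] → (-0.327, 1.0566, 0)–(-0.327, 0.566407, 1.22943)  len=1.3235
  (v4,v0,v5) [-+-] → (-0.327, 0.566407, 0)–(-0.327, 0, 0)  len=0.5664
  (v4,v5,v2) [--+] → (-0.327, 0, 1.93971)–(-0.327, 0.566407, 1.22943)  len=0.9085
  (v5,v0,v6) [-+-] → (-0.327, 0, 0)–(-0.327, -0.566407, 0)  len=0.5664
  (v5,v6,v2) [--+] → (-0.327, -0.566407, 1.22943)–(-0.327, 0, 1.93971)  len=0.9085
  (v6,v0,v7) [-++] → (-0.327, -0.566407, 0)–(-0.327, -1.0566, 0)  len=0.4902
  (v6,v7,v2) [-++] → (-0.327, -1.0566, 0)–(-0.327, -0.566407, 1.22943)  len=1.3235

Chained into 1 loop(s):
  loop 1: 8 segments, perimeter = 6.5772
Total perimeter = 6.577

loops=1 perimeter=6.577


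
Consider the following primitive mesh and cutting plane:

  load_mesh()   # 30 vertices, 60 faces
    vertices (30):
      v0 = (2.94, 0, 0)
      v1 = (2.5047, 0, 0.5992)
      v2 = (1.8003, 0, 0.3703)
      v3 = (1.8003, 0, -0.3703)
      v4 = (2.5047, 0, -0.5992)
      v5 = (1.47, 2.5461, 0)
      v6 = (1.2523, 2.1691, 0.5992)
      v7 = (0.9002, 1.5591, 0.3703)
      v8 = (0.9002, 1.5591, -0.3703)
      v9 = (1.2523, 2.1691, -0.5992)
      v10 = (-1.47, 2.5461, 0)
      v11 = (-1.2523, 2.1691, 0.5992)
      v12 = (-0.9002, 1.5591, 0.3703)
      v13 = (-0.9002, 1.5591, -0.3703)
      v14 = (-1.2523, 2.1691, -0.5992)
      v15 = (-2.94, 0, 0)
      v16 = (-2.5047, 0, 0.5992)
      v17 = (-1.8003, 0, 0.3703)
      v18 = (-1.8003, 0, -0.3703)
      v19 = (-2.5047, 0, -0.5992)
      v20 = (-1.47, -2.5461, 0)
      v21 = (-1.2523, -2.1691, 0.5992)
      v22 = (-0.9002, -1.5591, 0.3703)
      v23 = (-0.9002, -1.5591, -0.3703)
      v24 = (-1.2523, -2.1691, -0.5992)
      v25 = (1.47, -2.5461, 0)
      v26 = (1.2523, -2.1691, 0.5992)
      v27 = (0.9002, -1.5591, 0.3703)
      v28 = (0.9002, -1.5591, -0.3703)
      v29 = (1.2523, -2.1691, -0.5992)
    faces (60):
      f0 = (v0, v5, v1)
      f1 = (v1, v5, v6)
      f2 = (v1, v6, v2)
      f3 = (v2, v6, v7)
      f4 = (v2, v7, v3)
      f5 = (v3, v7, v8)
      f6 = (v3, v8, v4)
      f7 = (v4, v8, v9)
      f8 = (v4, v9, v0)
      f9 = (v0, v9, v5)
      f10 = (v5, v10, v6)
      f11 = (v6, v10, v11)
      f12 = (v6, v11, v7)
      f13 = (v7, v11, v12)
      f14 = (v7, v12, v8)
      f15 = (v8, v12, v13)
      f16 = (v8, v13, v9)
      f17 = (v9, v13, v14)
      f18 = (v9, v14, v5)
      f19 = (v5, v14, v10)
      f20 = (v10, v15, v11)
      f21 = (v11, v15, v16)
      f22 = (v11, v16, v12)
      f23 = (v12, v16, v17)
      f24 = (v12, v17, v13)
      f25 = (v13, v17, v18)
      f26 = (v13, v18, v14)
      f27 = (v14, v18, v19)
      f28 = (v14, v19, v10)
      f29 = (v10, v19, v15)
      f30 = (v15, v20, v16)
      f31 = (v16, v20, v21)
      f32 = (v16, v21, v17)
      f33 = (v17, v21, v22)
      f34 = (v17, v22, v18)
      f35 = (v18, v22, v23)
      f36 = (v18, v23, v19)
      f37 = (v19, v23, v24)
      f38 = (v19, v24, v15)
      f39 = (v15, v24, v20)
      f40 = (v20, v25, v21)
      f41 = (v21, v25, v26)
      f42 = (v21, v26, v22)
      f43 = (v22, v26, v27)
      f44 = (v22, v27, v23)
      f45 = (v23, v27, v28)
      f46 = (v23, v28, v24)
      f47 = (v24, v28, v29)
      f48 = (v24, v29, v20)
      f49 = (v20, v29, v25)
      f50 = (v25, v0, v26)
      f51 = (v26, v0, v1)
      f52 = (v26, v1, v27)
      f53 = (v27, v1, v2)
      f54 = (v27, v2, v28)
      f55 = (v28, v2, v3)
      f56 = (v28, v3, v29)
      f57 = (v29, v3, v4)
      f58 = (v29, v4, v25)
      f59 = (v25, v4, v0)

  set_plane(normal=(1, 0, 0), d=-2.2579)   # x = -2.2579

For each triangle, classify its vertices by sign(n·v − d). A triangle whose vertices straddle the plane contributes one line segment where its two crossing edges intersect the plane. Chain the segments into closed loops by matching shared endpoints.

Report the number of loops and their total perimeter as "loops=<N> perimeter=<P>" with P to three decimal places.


Straddling triangles (14 of 60):
  (v10,v15,v11) [+-+] → (-2.2579, 1.18143, 0)–(-2.2579, 0.876662, 0.242172)  len=0.3893
  (v11,v15,v16) [+--] → (-2.2579, 0.876662, 0.242172)–(-2.2579, 0.427446, 0.5992)  len=0.5738
  (v11,v16,v12) [+-+] → (-2.2579, 0.427446, 0.5992)–(-2.2579, 0.239817, 0.563991)  len=0.1909
  (v12,v16,v17) [+-+] → (-2.2579, 0.239817, 0.563991)–(-2.2579, 0, 0.519001)  len=0.2440
  (v14,v18,v19) [++-] → (-2.2579, 0, -0.519001)–(-2.2579, 0.427446, -0.5992)  len=0.4349
  (v14,v19,v10) [+-+] → (-2.2579, 0.427446, -0.5992)–(-2.2579, 0.607304, -0.456277)  len=0.2297
  (v10,v19,v15) [+--] → (-2.2579, 0.607304, -0.456277)–(-2.2579, 1.18143, 0)  len=0.7334
  (v15,v20,v16) [-+-] → (-2.2579, -1.18143, 0)–(-2.2579, -0.607304, 0.456277)  len=0.7334
  (v16,v20,v21) [-++] → (-2.2579, -0.607304, 0.456277)–(-2.2579, -0.427446, 0.5992)  len=0.2297
  (v16,v21,v17) [-++] → (-2.2579, -0.427446, 0.5992)–(-2.2579, 0, 0.519001)  len=0.4349
  (v18,v23,v19) [++-] → (-2.2579, -0.239817, -0.563991)–(-2.2579, 0, -0.519001)  len=0.2440
  (v19,v23,v24) [-++] → (-2.2579, -0.239817, -0.563991)–(-2.2579, -0.427446, -0.5992)  len=0.1909
  (v19,v24,v15) [-+-] → (-2.2579, -0.427446, -0.5992)–(-2.2579, -0.876662, -0.242172)  len=0.5738
  (v15,v24,v20) [-++] → (-2.2579, -0.876662, -0.242172)–(-2.2579, -1.18143, 0)  len=0.3893

Chained into 1 loop(s):
  loop 1: 14 segments, perimeter = 5.5919
Total perimeter = 5.592

loops=1 perimeter=5.592
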